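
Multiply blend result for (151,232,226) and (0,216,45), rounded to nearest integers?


Multiply: C = A×B/255, rounded to nearest integer
R: 151×0/255 = 0/255 ≈ 0.000 → 0
G: 232×216/255 = 50112/255 ≈ 196.518 → 197
B: 226×45/255 = 10170/255 ≈ 39.882 → 40
= RGB(0, 197, 40)


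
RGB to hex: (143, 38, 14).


R = 143 → 8F (hex)
G = 38 → 26 (hex)
B = 14 → 0E (hex)
Hex = #8F260E


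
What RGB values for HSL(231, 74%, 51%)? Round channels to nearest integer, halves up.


H=231°, S=0.74, L=0.51
C = (1-|2L-1|)×S = (1-|0.02|)×0.74 = 0.7252
H' = H/60 = 231/60 ≈ 3.8500; X = C×(1-|H' mod 2 - 1|) = 0.10878
m = L - C/2 = 0.51 - 0.3626 = 0.1474
Sector ⌊H'⌋ = 3 → (R',G',B') = (0.0, 0.10878, 0.7252)
RGB = ((R'+m)×255, (G'+m)×255, (B'+m)×255) = (37.587, 65.3259, 222.513)
Round half up → RGB(38, 65, 223)


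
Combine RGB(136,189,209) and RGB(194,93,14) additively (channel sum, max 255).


Additive: each channel = min(255, C₁+C₂)
R: 136+194 = 330 → 255
G: 189+93 = 282 → 255
B: 209+14 = 223 → 223
= RGB(255, 255, 223)


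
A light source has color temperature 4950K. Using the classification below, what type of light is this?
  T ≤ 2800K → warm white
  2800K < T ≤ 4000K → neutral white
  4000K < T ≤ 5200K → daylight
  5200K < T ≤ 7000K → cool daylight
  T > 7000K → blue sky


Temperature: 4950K
4000K < 4950K ≤ 5200K → daylight
Classification: daylight


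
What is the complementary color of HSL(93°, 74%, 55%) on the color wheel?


Complement = opposite side of color wheel = hue + 180°
H' = (93 + 180) mod 360 = 273°
S and L unchanged.
= HSL(273°, 74%, 55%)


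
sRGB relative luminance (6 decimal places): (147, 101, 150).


Linearize each channel (sRGB transfer function): c = v/255; c_lin = c/12.92 if c ≤ 0.04045, else ((c+0.055)/1.055)^2.4
  R: 147/255 ≈ 0.576471 > 0.04045 → ((0.576471+0.055)/1.055)^2.4 ≈ 0.291771
  G: 101/255 ≈ 0.396078 > 0.04045 → ((0.396078+0.055)/1.055)^2.4 ≈ 0.130136
  B: 150/255 ≈ 0.588235 > 0.04045 → ((0.588235+0.055)/1.055)^2.4 ≈ 0.304987
R_lin = 0.291771, G_lin = 0.130136, B_lin = 0.304987
L = 0.2126×R + 0.7152×G + 0.0722×B
L = 0.2126×0.291771 + 0.7152×0.130136 + 0.0722×0.304987
L ≈ 0.177124


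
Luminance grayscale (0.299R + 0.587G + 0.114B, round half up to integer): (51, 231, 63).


Gray = 0.299×R + 0.587×G + 0.114×B
Gray = 0.299×51 + 0.587×231 + 0.114×63
Gray = 15.249 + 135.597 + 7.182
Gray = 158.028 → round half up → 158
Gray = 158


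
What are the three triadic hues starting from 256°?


Triadic: equally spaced at 120° intervals
H1 = 256°
H2 = (256 + 120) mod 360 = 16°
H3 = (256 + 240) mod 360 = 136°
Triadic = 256°, 16°, 136°


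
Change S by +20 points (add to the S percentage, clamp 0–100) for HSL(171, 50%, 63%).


Original S = 50%
Adjustment = +20 percentage points
New S = 50 + (20) = 70
Clamp to [0, 100] → 70
= HSL(171°, 70%, 63%)


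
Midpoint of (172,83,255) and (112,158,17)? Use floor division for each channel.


Midpoint: each channel = ⌊(C₁+C₂)/2⌋
R: ⌊(172+112)/2⌋ = 142
G: ⌊(83+158)/2⌋ = 120
B: ⌊(255+17)/2⌋ = 136
= RGB(142, 120, 136)


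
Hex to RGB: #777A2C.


77 → 119 (R)
7A → 122 (G)
2C → 44 (B)
= RGB(119, 122, 44)


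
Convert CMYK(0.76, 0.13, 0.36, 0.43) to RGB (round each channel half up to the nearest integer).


R = 255 × (1-C) × (1-K) = 255 × 0.24 × 0.57 = 34.884 → 35
G = 255 × (1-M) × (1-K) = 255 × 0.87 × 0.57 = 126.4545 → 126
B = 255 × (1-Y) × (1-K) = 255 × 0.64 × 0.57 = 93.024 → 93
= RGB(35, 126, 93)


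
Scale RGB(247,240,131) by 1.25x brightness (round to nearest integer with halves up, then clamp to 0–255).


Multiply each channel by 1.25, round half up, clamp to [0, 255]
R: 247×1.25 = 308.75 → round → 309 → clamp → 255
G: 240×1.25 = 300 → clamp → 255
B: 131×1.25 = 163.75 → round → 164
= RGB(255, 255, 164)


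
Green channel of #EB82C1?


Color: #EB82C1
R = EB = 235
G = 82 = 130
B = C1 = 193
Green = 130


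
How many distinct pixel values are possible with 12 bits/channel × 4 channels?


Total bits = 12 bits/channel × 4 channels = 48 bits
Distinct pixel values = 2^48
= 281,474,976,710,656 pixel values


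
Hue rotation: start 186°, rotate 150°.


New hue = (H + rotation) mod 360
New hue = (186 + 150) mod 360
= 336 mod 360
= 336°


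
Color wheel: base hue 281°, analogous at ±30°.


Base hue: 281°
Left analog: (281 - 30) mod 360 = 251°
Right analog: (281 + 30) mod 360 = 311°
Analogous hues = 251° and 311°


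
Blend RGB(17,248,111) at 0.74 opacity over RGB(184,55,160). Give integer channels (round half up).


C = α×F + (1-α)×B, with 1-α = 0.26
R: 0.74×17 + 0.26×184 = 12.58 + 47.84 = 60.42 → 60
G: 0.74×248 + 0.26×55 = 183.52 + 14.30 = 197.82 → 198
B: 0.74×111 + 0.26×160 = 82.14 + 41.60 = 123.74 → 124
= RGB(60, 198, 124)


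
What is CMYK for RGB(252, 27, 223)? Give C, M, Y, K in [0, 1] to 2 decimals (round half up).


R'=252/255≈0.9882, G'=27/255≈0.1059, B'=223/255≈0.8745
K = 1 - max(R',G',B') = 1 - 252/255 = 3/255 = 0.01176… → 0.01
(1-R'-K)/(1-K) simplifies to (max-R)/max with max = 252:
C = (252-252)/252 = 0/252 = 0 → 0.00
M = (252-27)/252 = 225/252 = 0.89285… → 0.89
Y = (252-223)/252 = 29/252 = 0.11507… → 0.12
= CMYK(0.00, 0.89, 0.12, 0.01)


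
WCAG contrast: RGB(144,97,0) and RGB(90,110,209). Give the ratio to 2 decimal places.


Linearize each sRGB channel c=v/255: c/12.92 if c ≤ 0.04045 else ((c+0.055)/1.055)^2.4
L = 0.2126×R_lin + 0.7152×G_lin + 0.0722×B_lin
Color 1 (144,97,0):
  R=144: 144/255≈0.5647 > 0.04045 → ((0.5647+0.055)/1.055)^2.4 ≈ 0.27889
  G=97: 97/255≈0.3804 > 0.04045 → ((0.3804+0.055)/1.055)^2.4 ≈ 0.11954
  B=0: 0/255≈0.0000 ≤ 0.04045 → 0.0000/12.92 ≈ 0.00000
  L1 = 0.2126×0.27889 + 0.7152×0.11954 + 0.0722×0.00000 ≈ 0.14479
Color 2 (90,110,209):
  R=90: 90/255≈0.3529 > 0.04045 → ((0.3529+0.055)/1.055)^2.4 ≈ 0.10224
  G=110: 110/255≈0.4314 > 0.04045 → ((0.4314+0.055)/1.055)^2.4 ≈ 0.15593
  B=209: 209/255≈0.8196 > 0.04045 → ((0.8196+0.055)/1.055)^2.4 ≈ 0.63760
  L2 = 0.2126×0.10224 + 0.7152×0.15593 + 0.0722×0.63760 ≈ 0.17929
Lighter = 0.17929, Darker = 0.14479
Ratio = (L_lighter + 0.05) / (L_darker + 0.05)
Ratio = (0.17929 + 0.05) / (0.14479 + 0.05) = 0.22929 / 0.19479 ≈ 1.1771
Ratio ≈ 1.18:1


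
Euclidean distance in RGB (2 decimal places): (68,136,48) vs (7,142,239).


d = √[(R₁-R₂)² + (G₁-G₂)² + (B₁-B₂)²]
d = √[(68-7)² + (136-142)² + (48-239)²]
d = √[3721 + 36 + 36481]
d = √40238
d ≈ 200.59


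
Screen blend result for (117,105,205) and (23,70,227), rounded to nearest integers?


Screen: C = 255 - (255-A)×(255-B)/255, rounded to nearest integer
R: 255 - (255-117)×(255-23)/255 = 255 - 32016/255 ≈ 255 - 125.553 = 129.447 → 129
G: 255 - (255-105)×(255-70)/255 = 255 - 27750/255 ≈ 255 - 108.824 = 146.176 → 146
B: 255 - (255-205)×(255-227)/255 = 255 - 1400/255 ≈ 255 - 5.490 = 249.510 → 250
= RGB(129, 146, 250)


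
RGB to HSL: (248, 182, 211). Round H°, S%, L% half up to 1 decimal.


Normalize: R'=248/255≈0.9725, G'=182/255≈0.7137, B'=211/255≈0.8275
Max=248/255, Min=182/255, Δ=Max-Min=66/255
L = (Max+Min)/2 = (248+182)/510 = 430/510 = 0.84313… → L = 84.3%
L > 0.5 → S = Δ/(2-Max-Min) = 66/(510-248-182) = 66/80 = 0.825 → S = 82.5%
(the 1/255 factors cancel in S and H, so raw channel differences can be used)
Max is R' → H = 60 × (((G-B)/Δ) mod 6) = 60 × (((182-211)/66) mod 6)
  (-29)/66 = -0.4393…; negative, so add 6 → 5.5606…
  H = 60 × 5.5606… = 333.636…° → H = 333.6°
= HSL(333.6°, 82.5%, 84.3%)


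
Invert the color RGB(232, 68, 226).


Invert: (255-R, 255-G, 255-B)
R: 255-232 = 23
G: 255-68 = 187
B: 255-226 = 29
= RGB(23, 187, 29)


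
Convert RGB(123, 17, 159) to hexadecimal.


R = 123 → 7B (hex)
G = 17 → 11 (hex)
B = 159 → 9F (hex)
Hex = #7B119F


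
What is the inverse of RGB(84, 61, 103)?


Invert: (255-R, 255-G, 255-B)
R: 255-84 = 171
G: 255-61 = 194
B: 255-103 = 152
= RGB(171, 194, 152)


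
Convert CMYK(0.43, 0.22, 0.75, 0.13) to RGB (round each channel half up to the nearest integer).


R = 255 × (1-C) × (1-K) = 255 × 0.57 × 0.87 = 126.4545 → 126
G = 255 × (1-M) × (1-K) = 255 × 0.78 × 0.87 = 173.043 → 173
B = 255 × (1-Y) × (1-K) = 255 × 0.25 × 0.87 = 55.4625 → 55
= RGB(126, 173, 55)


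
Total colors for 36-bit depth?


Colors = 2^bits = 2^36
= 68,719,476,736 colors


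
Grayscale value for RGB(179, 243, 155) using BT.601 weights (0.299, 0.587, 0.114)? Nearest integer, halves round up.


Gray = 0.299×R + 0.587×G + 0.114×B
Gray = 0.299×179 + 0.587×243 + 0.114×155
Gray = 53.521 + 142.641 + 17.670
Gray = 213.832 → round half up → 214
Gray = 214


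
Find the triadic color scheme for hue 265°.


Triadic: equally spaced at 120° intervals
H1 = 265°
H2 = (265 + 120) mod 360 = 25°
H3 = (265 + 240) mod 360 = 145°
Triadic = 265°, 25°, 145°


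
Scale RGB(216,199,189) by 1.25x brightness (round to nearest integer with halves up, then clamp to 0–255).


Multiply each channel by 1.25, round half up, clamp to [0, 255]
R: 216×1.25 = 270 → clamp → 255
G: 199×1.25 = 248.75 → round → 249
B: 189×1.25 = 236.25 → round → 236
= RGB(255, 249, 236)


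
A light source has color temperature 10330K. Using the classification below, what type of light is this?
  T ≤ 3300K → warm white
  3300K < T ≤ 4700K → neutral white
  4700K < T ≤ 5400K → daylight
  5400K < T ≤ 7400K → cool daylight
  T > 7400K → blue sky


Temperature: 10330K
10330K > 7400K → blue sky
Classification: blue sky


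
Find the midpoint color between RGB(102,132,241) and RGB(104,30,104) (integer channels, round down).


Midpoint: each channel = ⌊(C₁+C₂)/2⌋
R: ⌊(102+104)/2⌋ = 103
G: ⌊(132+30)/2⌋ = 81
B: ⌊(241+104)/2⌋ = 172
= RGB(103, 81, 172)


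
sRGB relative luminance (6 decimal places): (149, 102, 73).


Linearize each channel (sRGB transfer function): c = v/255; c_lin = c/12.92 if c ≤ 0.04045, else ((c+0.055)/1.055)^2.4
  R: 149/255 ≈ 0.584314 > 0.04045 → ((0.584314+0.055)/1.055)^2.4 ≈ 0.300544
  G: 102/255 ≈ 0.400000 > 0.04045 → ((0.400000+0.055)/1.055)^2.4 ≈ 0.132868
  B: 73/255 ≈ 0.286275 > 0.04045 → ((0.286275+0.055)/1.055)^2.4 ≈ 0.066626
R_lin = 0.300544, G_lin = 0.132868, B_lin = 0.066626
L = 0.2126×R + 0.7152×G + 0.0722×B
L = 0.2126×0.300544 + 0.7152×0.132868 + 0.0722×0.066626
L ≈ 0.163733


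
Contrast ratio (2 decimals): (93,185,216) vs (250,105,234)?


Linearize each sRGB channel c=v/255: c/12.92 if c ≤ 0.04045 else ((c+0.055)/1.055)^2.4
L = 0.2126×R_lin + 0.7152×G_lin + 0.0722×B_lin
Color 1 (93,185,216):
  R=93: 93/255≈0.3647 > 0.04045 → ((0.3647+0.055)/1.055)^2.4 ≈ 0.10946
  G=185: 185/255≈0.7255 > 0.04045 → ((0.7255+0.055)/1.055)^2.4 ≈ 0.48515
  B=216: 216/255≈0.8471 > 0.04045 → ((0.8471+0.055)/1.055)^2.4 ≈ 0.68669
  L1 = 0.2126×0.10946 + 0.7152×0.48515 + 0.0722×0.68669 ≈ 0.41983
Color 2 (250,105,234):
  R=250: 250/255≈0.9804 > 0.04045 → ((0.9804+0.055)/1.055)^2.4 ≈ 0.95597
  G=105: 105/255≈0.4118 > 0.04045 → ((0.4118+0.055)/1.055)^2.4 ≈ 0.14126
  B=234: 234/255≈0.9176 > 0.04045 → ((0.9176+0.055)/1.055)^2.4 ≈ 0.82279
  L2 = 0.2126×0.95597 + 0.7152×0.14126 + 0.0722×0.82279 ≈ 0.36368
Lighter = 0.41983, Darker = 0.36368
Ratio = (L_lighter + 0.05) / (L_darker + 0.05)
Ratio = (0.41983 + 0.05) / (0.36368 + 0.05) = 0.46983 / 0.41368 ≈ 1.1357
Ratio ≈ 1.14:1


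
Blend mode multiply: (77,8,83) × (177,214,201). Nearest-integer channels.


Multiply: C = A×B/255, rounded to nearest integer
R: 77×177/255 = 13629/255 ≈ 53.447 → 53
G: 8×214/255 = 1712/255 ≈ 6.714 → 7
B: 83×201/255 = 16683/255 ≈ 65.424 → 65
= RGB(53, 7, 65)


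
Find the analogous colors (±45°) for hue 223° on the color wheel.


Base hue: 223°
Left analog: (223 - 45) mod 360 = 178°
Right analog: (223 + 45) mod 360 = 268°
Analogous hues = 178° and 268°


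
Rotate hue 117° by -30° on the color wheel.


New hue = (H + rotation) mod 360
New hue = (117 -30) mod 360
= 87 mod 360
= 87°


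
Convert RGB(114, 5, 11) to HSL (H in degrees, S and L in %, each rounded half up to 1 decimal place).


Normalize: R'=114/255≈0.4471, G'=5/255≈0.0196, B'=11/255≈0.0431
Max=114/255, Min=5/255, Δ=Max-Min=109/255
L = (Max+Min)/2 = (114+5)/510 = 119/510 = 0.23333… → L = 23.3%
L ≤ 0.5 → S = Δ/(Max+Min) = 109/(114+5) = 109/119 = 0.91596… → S = 91.6%
(the 1/255 factors cancel in S and H, so raw channel differences can be used)
Max is R' → H = 60 × (((G-B)/Δ) mod 6) = 60 × (((5-11)/109) mod 6)
  (-6)/109 = -0.0550…; negative, so add 6 → 5.9449…
  H = 60 × 5.9449… = 356.697…° → H = 356.7°
= HSL(356.7°, 91.6%, 23.3%)


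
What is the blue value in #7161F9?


Color: #7161F9
R = 71 = 113
G = 61 = 97
B = F9 = 249
Blue = 249


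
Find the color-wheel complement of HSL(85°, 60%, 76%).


Complement = opposite side of color wheel = hue + 180°
H' = (85 + 180) mod 360 = 265°
S and L unchanged.
= HSL(265°, 60%, 76%)


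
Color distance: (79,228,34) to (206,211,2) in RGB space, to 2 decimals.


d = √[(R₁-R₂)² + (G₁-G₂)² + (B₁-B₂)²]
d = √[(79-206)² + (228-211)² + (34-2)²]
d = √[16129 + 289 + 1024]
d = √17442
d ≈ 132.07


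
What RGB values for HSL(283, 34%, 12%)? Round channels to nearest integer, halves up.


H=283°, S=0.34, L=0.12
C = (1-|2L-1|)×S = (1-|-0.76|)×0.34 = 0.0816
H' = H/60 = 283/60 ≈ 4.7167; X = C×(1-|H' mod 2 - 1|) = 0.05848
m = L - C/2 = 0.12 - 0.0408 = 0.0792
Sector ⌊H'⌋ = 4 → (R',G',B') = (0.05848, 0.0, 0.0816)
RGB = ((R'+m)×255, (G'+m)×255, (B'+m)×255) = (35.1084, 20.196, 41.004)
Round half up → RGB(35, 20, 41)


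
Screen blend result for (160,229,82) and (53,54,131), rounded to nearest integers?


Screen: C = 255 - (255-A)×(255-B)/255, rounded to nearest integer
R: 255 - (255-160)×(255-53)/255 = 255 - 19190/255 ≈ 255 - 75.255 = 179.745 → 180
G: 255 - (255-229)×(255-54)/255 = 255 - 5226/255 ≈ 255 - 20.494 = 234.506 → 235
B: 255 - (255-82)×(255-131)/255 = 255 - 21452/255 ≈ 255 - 84.125 = 170.875 → 171
= RGB(180, 235, 171)


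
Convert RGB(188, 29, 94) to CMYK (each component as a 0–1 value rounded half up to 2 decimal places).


R'=188/255≈0.7373, G'=29/255≈0.1137, B'=94/255≈0.3686
K = 1 - max(R',G',B') = 1 - 188/255 = 67/255 = 0.26274… → 0.26
(1-R'-K)/(1-K) simplifies to (max-R)/max with max = 188:
C = (188-188)/188 = 0/188 = 0 → 0.00
M = (188-29)/188 = 159/188 = 0.84574… → 0.85
Y = (188-94)/188 = 94/188 = 0.5 → 0.50
= CMYK(0.00, 0.85, 0.50, 0.26)


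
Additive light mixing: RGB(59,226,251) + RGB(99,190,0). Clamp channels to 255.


Additive: each channel = min(255, C₁+C₂)
R: 59+99 = 158 → 158
G: 226+190 = 416 → 255
B: 251+0 = 251 → 251
= RGB(158, 255, 251)


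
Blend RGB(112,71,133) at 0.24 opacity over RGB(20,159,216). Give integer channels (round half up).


C = α×F + (1-α)×B, with 1-α = 0.76
R: 0.24×112 + 0.76×20 = 26.88 + 15.20 = 42.08 → 42
G: 0.24×71 + 0.76×159 = 17.04 + 120.84 = 137.88 → 138
B: 0.24×133 + 0.76×216 = 31.92 + 164.16 = 196.08 → 196
= RGB(42, 138, 196)


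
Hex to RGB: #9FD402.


9F → 159 (R)
D4 → 212 (G)
02 → 2 (B)
= RGB(159, 212, 2)


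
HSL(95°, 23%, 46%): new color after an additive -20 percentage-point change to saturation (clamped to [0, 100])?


Original S = 23%
Adjustment = -20 percentage points
New S = 23 + (-20) = 3
Clamp to [0, 100] → 3
= HSL(95°, 3%, 46%)


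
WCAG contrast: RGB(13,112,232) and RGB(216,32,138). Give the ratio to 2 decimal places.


Linearize each sRGB channel c=v/255: c/12.92 if c ≤ 0.04045 else ((c+0.055)/1.055)^2.4
L = 0.2126×R_lin + 0.7152×G_lin + 0.0722×B_lin
Color 1 (13,112,232):
  R=13: 13/255≈0.0510 > 0.04045 → ((0.0510+0.055)/1.055)^2.4 ≈ 0.00402
  G=112: 112/255≈0.4392 > 0.04045 → ((0.4392+0.055)/1.055)^2.4 ≈ 0.16203
  B=232: 232/255≈0.9098 > 0.04045 → ((0.9098+0.055)/1.055)^2.4 ≈ 0.80695
  L1 = 0.2126×0.00402 + 0.7152×0.16203 + 0.0722×0.80695 ≈ 0.17500
Color 2 (216,32,138):
  R=216: 216/255≈0.8471 > 0.04045 → ((0.8471+0.055)/1.055)^2.4 ≈ 0.68669
  G=32: 32/255≈0.1255 > 0.04045 → ((0.1255+0.055)/1.055)^2.4 ≈ 0.01444
  B=138: 138/255≈0.5412 > 0.04045 → ((0.5412+0.055)/1.055)^2.4 ≈ 0.25415
  L2 = 0.2126×0.68669 + 0.7152×0.01444 + 0.0722×0.25415 ≈ 0.17467
Lighter = 0.17500, Darker = 0.17467
Ratio = (L_lighter + 0.05) / (L_darker + 0.05)
Ratio = (0.17500 + 0.05) / (0.17467 + 0.05) = 0.22500 / 0.22467 ≈ 1.0015
Ratio ≈ 1.00:1


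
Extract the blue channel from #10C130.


Color: #10C130
R = 10 = 16
G = C1 = 193
B = 30 = 48
Blue = 48


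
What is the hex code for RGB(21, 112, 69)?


R = 21 → 15 (hex)
G = 112 → 70 (hex)
B = 69 → 45 (hex)
Hex = #157045


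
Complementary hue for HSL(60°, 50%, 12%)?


Complement = opposite side of color wheel = hue + 180°
H' = (60 + 180) mod 360 = 240°
S and L unchanged.
= HSL(240°, 50%, 12%)


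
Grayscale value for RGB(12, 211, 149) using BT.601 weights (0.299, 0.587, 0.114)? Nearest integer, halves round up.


Gray = 0.299×R + 0.587×G + 0.114×B
Gray = 0.299×12 + 0.587×211 + 0.114×149
Gray = 3.588 + 123.857 + 16.986
Gray = 144.431 → round half up → 144
Gray = 144


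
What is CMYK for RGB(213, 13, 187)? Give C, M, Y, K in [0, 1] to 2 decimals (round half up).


R'=213/255≈0.8353, G'=13/255≈0.0510, B'=187/255≈0.7333
K = 1 - max(R',G',B') = 1 - 213/255 = 42/255 = 0.16470… → 0.16
(1-R'-K)/(1-K) simplifies to (max-R)/max with max = 213:
C = (213-213)/213 = 0/213 = 0 → 0.00
M = (213-13)/213 = 200/213 = 0.93896… → 0.94
Y = (213-187)/213 = 26/213 = 0.12206… → 0.12
= CMYK(0.00, 0.94, 0.12, 0.16)


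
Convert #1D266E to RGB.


1D → 29 (R)
26 → 38 (G)
6E → 110 (B)
= RGB(29, 38, 110)


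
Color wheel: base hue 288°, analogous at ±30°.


Base hue: 288°
Left analog: (288 - 30) mod 360 = 258°
Right analog: (288 + 30) mod 360 = 318°
Analogous hues = 258° and 318°


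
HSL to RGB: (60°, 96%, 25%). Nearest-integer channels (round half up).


H=60°, S=0.96, L=0.25
C = (1-|2L-1|)×S = (1-|-0.50|)×0.96 = 0.48
H' = H/60 = 60/60 ≈ 1.0000; X = C×(1-|H' mod 2 - 1|) = 0.48
m = L - C/2 = 0.25 - 0.24 = 0.01
Sector ⌊H'⌋ = 1 → (R',G',B') = (0.48, 0.48, 0.0)
RGB = ((R'+m)×255, (G'+m)×255, (B'+m)×255) = (124.95, 124.95, 2.55)
Round half up → RGB(125, 125, 3)


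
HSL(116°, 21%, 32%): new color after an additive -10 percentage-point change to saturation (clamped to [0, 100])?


Original S = 21%
Adjustment = -10 percentage points
New S = 21 + (-10) = 11
Clamp to [0, 100] → 11
= HSL(116°, 11%, 32%)


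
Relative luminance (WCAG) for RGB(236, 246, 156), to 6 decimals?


Linearize each channel (sRGB transfer function): c = v/255; c_lin = c/12.92 if c ≤ 0.04045, else ((c+0.055)/1.055)^2.4
  R: 236/255 ≈ 0.925490 > 0.04045 → ((0.925490+0.055)/1.055)^2.4 ≈ 0.838799
  G: 246/255 ≈ 0.964706 > 0.04045 → ((0.964706+0.055)/1.055)^2.4 ≈ 0.921582
  B: 156/255 ≈ 0.611765 > 0.04045 → ((0.611765+0.055)/1.055)^2.4 ≈ 0.332452
R_lin = 0.838799, G_lin = 0.921582, B_lin = 0.332452
L = 0.2126×R + 0.7152×G + 0.0722×B
L = 0.2126×0.838799 + 0.7152×0.921582 + 0.0722×0.332452
L ≈ 0.861447


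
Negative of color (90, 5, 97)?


Invert: (255-R, 255-G, 255-B)
R: 255-90 = 165
G: 255-5 = 250
B: 255-97 = 158
= RGB(165, 250, 158)


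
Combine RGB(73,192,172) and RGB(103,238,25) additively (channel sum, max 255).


Additive: each channel = min(255, C₁+C₂)
R: 73+103 = 176 → 176
G: 192+238 = 430 → 255
B: 172+25 = 197 → 197
= RGB(176, 255, 197)


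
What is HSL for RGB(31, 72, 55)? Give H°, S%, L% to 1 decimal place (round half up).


Normalize: R'=31/255≈0.1216, G'=72/255≈0.2824, B'=55/255≈0.2157
Max=72/255, Min=31/255, Δ=Max-Min=41/255
L = (Max+Min)/2 = (72+31)/510 = 103/510 = 0.20196… → L = 20.2%
L ≤ 0.5 → S = Δ/(Max+Min) = 41/(72+31) = 41/103 = 0.39805… → S = 39.8%
(the 1/255 factors cancel in S and H, so raw channel differences can be used)
Max is G' → H = 60 × ((B-R)/Δ + 2) = 60 × ((55-31)/41 + 2)
  24/41 + 2 = 0.5853… + 2 = 2.5853…
  H = 60 × 2.5853… = 155.121…° → H = 155.1°
= HSL(155.1°, 39.8%, 20.2%)


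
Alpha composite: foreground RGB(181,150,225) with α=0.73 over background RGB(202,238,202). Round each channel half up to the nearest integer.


C = α×F + (1-α)×B, with 1-α = 0.27
R: 0.73×181 + 0.27×202 = 132.13 + 54.54 = 186.67 → 187
G: 0.73×150 + 0.27×238 = 109.50 + 64.26 = 173.76 → 174
B: 0.73×225 + 0.27×202 = 164.25 + 54.54 = 218.79 → 219
= RGB(187, 174, 219)


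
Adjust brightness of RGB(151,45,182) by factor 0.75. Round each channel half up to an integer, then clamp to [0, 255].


Multiply each channel by 0.75, round half up, clamp to [0, 255]
R: 151×0.75 = 113.25 → round → 113
G: 45×0.75 = 33.75 → round → 34
B: 182×0.75 = 136.5 → round → 137
= RGB(113, 34, 137)


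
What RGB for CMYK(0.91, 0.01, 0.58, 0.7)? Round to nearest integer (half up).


R = 255 × (1-C) × (1-K) = 255 × 0.09 × 0.30 = 6.885 → 7
G = 255 × (1-M) × (1-K) = 255 × 0.99 × 0.30 = 75.735 → 76
B = 255 × (1-Y) × (1-K) = 255 × 0.42 × 0.30 = 32.13 → 32
= RGB(7, 76, 32)


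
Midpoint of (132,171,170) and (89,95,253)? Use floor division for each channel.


Midpoint: each channel = ⌊(C₁+C₂)/2⌋
R: ⌊(132+89)/2⌋ = 110
G: ⌊(171+95)/2⌋ = 133
B: ⌊(170+253)/2⌋ = 211
= RGB(110, 133, 211)


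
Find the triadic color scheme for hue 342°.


Triadic: equally spaced at 120° intervals
H1 = 342°
H2 = (342 + 120) mod 360 = 102°
H3 = (342 + 240) mod 360 = 222°
Triadic = 342°, 102°, 222°


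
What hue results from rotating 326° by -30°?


New hue = (H + rotation) mod 360
New hue = (326 -30) mod 360
= 296 mod 360
= 296°


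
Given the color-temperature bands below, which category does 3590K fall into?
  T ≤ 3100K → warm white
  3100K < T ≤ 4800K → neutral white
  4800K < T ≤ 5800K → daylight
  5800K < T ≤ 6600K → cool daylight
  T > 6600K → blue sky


Temperature: 3590K
3100K < 3590K ≤ 4800K → neutral white
Classification: neutral white


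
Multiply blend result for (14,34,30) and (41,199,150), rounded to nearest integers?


Multiply: C = A×B/255, rounded to nearest integer
R: 14×41/255 = 574/255 ≈ 2.251 → 2
G: 34×199/255 = 6766/255 ≈ 26.533 → 27
B: 30×150/255 = 4500/255 ≈ 17.647 → 18
= RGB(2, 27, 18)


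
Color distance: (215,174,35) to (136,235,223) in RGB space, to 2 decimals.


d = √[(R₁-R₂)² + (G₁-G₂)² + (B₁-B₂)²]
d = √[(215-136)² + (174-235)² + (35-223)²]
d = √[6241 + 3721 + 35344]
d = √45306
d ≈ 212.85


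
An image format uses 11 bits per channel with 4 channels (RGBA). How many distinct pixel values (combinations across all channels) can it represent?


Total bits = 11 bits/channel × 4 channels = 44 bits
Distinct pixel values = 2^44
= 17,592,186,044,416 pixel values


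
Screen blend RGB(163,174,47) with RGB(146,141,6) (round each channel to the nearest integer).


Screen: C = 255 - (255-A)×(255-B)/255, rounded to nearest integer
R: 255 - (255-163)×(255-146)/255 = 255 - 10028/255 ≈ 255 - 39.325 = 215.675 → 216
G: 255 - (255-174)×(255-141)/255 = 255 - 9234/255 ≈ 255 - 36.212 = 218.788 → 219
B: 255 - (255-47)×(255-6)/255 = 255 - 51792/255 ≈ 255 - 203.106 = 51.894 → 52
= RGB(216, 219, 52)


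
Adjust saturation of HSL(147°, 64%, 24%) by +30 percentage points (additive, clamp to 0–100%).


Original S = 64%
Adjustment = +30 percentage points
New S = 64 + (30) = 94
Clamp to [0, 100] → 94
= HSL(147°, 94%, 24%)


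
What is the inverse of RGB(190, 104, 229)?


Invert: (255-R, 255-G, 255-B)
R: 255-190 = 65
G: 255-104 = 151
B: 255-229 = 26
= RGB(65, 151, 26)


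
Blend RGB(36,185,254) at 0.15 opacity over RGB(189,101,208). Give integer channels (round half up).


C = α×F + (1-α)×B, with 1-α = 0.85
R: 0.15×36 + 0.85×189 = 5.40 + 160.65 = 166.05 → 166
G: 0.15×185 + 0.85×101 = 27.75 + 85.85 = 113.60 → 114
B: 0.15×254 + 0.85×208 = 38.10 + 176.80 = 214.90 → 215
= RGB(166, 114, 215)


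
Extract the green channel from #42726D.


Color: #42726D
R = 42 = 66
G = 72 = 114
B = 6D = 109
Green = 114


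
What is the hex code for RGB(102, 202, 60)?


R = 102 → 66 (hex)
G = 202 → CA (hex)
B = 60 → 3C (hex)
Hex = #66CA3C


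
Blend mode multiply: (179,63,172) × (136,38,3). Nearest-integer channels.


Multiply: C = A×B/255, rounded to nearest integer
R: 179×136/255 = 24344/255 ≈ 95.467 → 95
G: 63×38/255 = 2394/255 ≈ 9.388 → 9
B: 172×3/255 = 516/255 ≈ 2.024 → 2
= RGB(95, 9, 2)


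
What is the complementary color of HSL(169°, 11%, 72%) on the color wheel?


Complement = opposite side of color wheel = hue + 180°
H' = (169 + 180) mod 360 = 349°
S and L unchanged.
= HSL(349°, 11%, 72%)


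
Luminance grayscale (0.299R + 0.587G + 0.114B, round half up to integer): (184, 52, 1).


Gray = 0.299×R + 0.587×G + 0.114×B
Gray = 0.299×184 + 0.587×52 + 0.114×1
Gray = 55.016 + 30.524 + 0.114
Gray = 85.654 → round half up → 86
Gray = 86


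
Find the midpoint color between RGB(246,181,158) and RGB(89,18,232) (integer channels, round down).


Midpoint: each channel = ⌊(C₁+C₂)/2⌋
R: ⌊(246+89)/2⌋ = 167
G: ⌊(181+18)/2⌋ = 99
B: ⌊(158+232)/2⌋ = 195
= RGB(167, 99, 195)


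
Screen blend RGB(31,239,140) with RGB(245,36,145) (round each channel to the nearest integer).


Screen: C = 255 - (255-A)×(255-B)/255, rounded to nearest integer
R: 255 - (255-31)×(255-245)/255 = 255 - 2240/255 ≈ 255 - 8.784 = 246.216 → 246
G: 255 - (255-239)×(255-36)/255 = 255 - 3504/255 ≈ 255 - 13.741 = 241.259 → 241
B: 255 - (255-140)×(255-145)/255 = 255 - 12650/255 ≈ 255 - 49.608 = 205.392 → 205
= RGB(246, 241, 205)


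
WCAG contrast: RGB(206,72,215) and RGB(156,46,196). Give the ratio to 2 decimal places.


Linearize each sRGB channel c=v/255: c/12.92 if c ≤ 0.04045 else ((c+0.055)/1.055)^2.4
L = 0.2126×R_lin + 0.7152×G_lin + 0.0722×B_lin
Color 1 (206,72,215):
  R=206: 206/255≈0.8078 > 0.04045 → ((0.8078+0.055)/1.055)^2.4 ≈ 0.61721
  G=72: 72/255≈0.2824 > 0.04045 → ((0.2824+0.055)/1.055)^2.4 ≈ 0.06480
  B=215: 215/255≈0.8431 > 0.04045 → ((0.8431+0.055)/1.055)^2.4 ≈ 0.67954
  L1 = 0.2126×0.61721 + 0.7152×0.06480 + 0.0722×0.67954 ≈ 0.22663
Color 2 (156,46,196):
  R=156: 156/255≈0.6118 > 0.04045 → ((0.6118+0.055)/1.055)^2.4 ≈ 0.33245
  G=46: 46/255≈0.1804 > 0.04045 → ((0.1804+0.055)/1.055)^2.4 ≈ 0.02732
  B=196: 196/255≈0.7686 > 0.04045 → ((0.7686+0.055)/1.055)^2.4 ≈ 0.55201
  L2 = 0.2126×0.33245 + 0.7152×0.02732 + 0.0722×0.55201 ≈ 0.13007
Lighter = 0.22663, Darker = 0.13007
Ratio = (L_lighter + 0.05) / (L_darker + 0.05)
Ratio = (0.22663 + 0.05) / (0.13007 + 0.05) = 0.27663 / 0.18007 ≈ 1.5362
Ratio ≈ 1.54:1


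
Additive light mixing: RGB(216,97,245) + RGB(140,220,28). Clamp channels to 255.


Additive: each channel = min(255, C₁+C₂)
R: 216+140 = 356 → 255
G: 97+220 = 317 → 255
B: 245+28 = 273 → 255
= RGB(255, 255, 255)


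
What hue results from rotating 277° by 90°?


New hue = (H + rotation) mod 360
New hue = (277 + 90) mod 360
= 367 mod 360
= 7°


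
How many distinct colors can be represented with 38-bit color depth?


Colors = 2^bits = 2^38
= 274,877,906,944 colors


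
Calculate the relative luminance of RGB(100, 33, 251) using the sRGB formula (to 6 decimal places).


Linearize each channel (sRGB transfer function): c = v/255; c_lin = c/12.92 if c ≤ 0.04045, else ((c+0.055)/1.055)^2.4
  R: 100/255 ≈ 0.392157 > 0.04045 → ((0.392157+0.055)/1.055)^2.4 ≈ 0.127438
  G: 33/255 ≈ 0.129412 > 0.04045 → ((0.129412+0.055)/1.055)^2.4 ≈ 0.015209
  B: 251/255 ≈ 0.984314 > 0.04045 → ((0.984314+0.055)/1.055)^2.4 ≈ 0.964686
R_lin = 0.127438, G_lin = 0.015209, B_lin = 0.964686
L = 0.2126×R + 0.7152×G + 0.0722×B
L = 0.2126×0.127438 + 0.7152×0.015209 + 0.0722×0.964686
L ≈ 0.107621


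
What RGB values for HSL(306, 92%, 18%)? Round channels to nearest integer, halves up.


H=306°, S=0.92, L=0.18
C = (1-|2L-1|)×S = (1-|-0.64|)×0.92 = 0.3312
H' = H/60 = 306/60 ≈ 5.1000; X = C×(1-|H' mod 2 - 1|) = 0.29808
m = L - C/2 = 0.18 - 0.1656 = 0.0144
Sector ⌊H'⌋ = 5 → (R',G',B') = (0.3312, 0.0, 0.29808)
RGB = ((R'+m)×255, (G'+m)×255, (B'+m)×255) = (88.128, 3.672, 79.6824)
Round half up → RGB(88, 4, 80)


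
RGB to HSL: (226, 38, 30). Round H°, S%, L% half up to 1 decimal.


Normalize: R'=226/255≈0.8863, G'=38/255≈0.1490, B'=30/255≈0.1176
Max=226/255, Min=30/255, Δ=Max-Min=196/255
L = (Max+Min)/2 = (226+30)/510 = 256/510 = 0.50196… → L = 50.2%
L > 0.5 → S = Δ/(2-Max-Min) = 196/(510-226-30) = 196/254 = 0.77165… → S = 77.2%
(the 1/255 factors cancel in S and H, so raw channel differences can be used)
Max is R' → H = 60 × (((G-B)/Δ) mod 6) = 60 × (((38-30)/196) mod 6)
  8/196 = 0.0408…
  H = 60 × 0.0408… = 2.448…° → H = 2.4°
= HSL(2.4°, 77.2%, 50.2%)


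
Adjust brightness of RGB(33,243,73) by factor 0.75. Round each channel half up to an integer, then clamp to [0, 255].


Multiply each channel by 0.75, round half up, clamp to [0, 255]
R: 33×0.75 = 24.75 → round → 25
G: 243×0.75 = 182.25 → round → 182
B: 73×0.75 = 54.75 → round → 55
= RGB(25, 182, 55)


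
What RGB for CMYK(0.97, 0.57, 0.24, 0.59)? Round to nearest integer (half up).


R = 255 × (1-C) × (1-K) = 255 × 0.03 × 0.41 = 3.1365 → 3
G = 255 × (1-M) × (1-K) = 255 × 0.43 × 0.41 = 44.9565 → 45
B = 255 × (1-Y) × (1-K) = 255 × 0.76 × 0.41 = 79.458 → 79
= RGB(3, 45, 79)


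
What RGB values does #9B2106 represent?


9B → 155 (R)
21 → 33 (G)
06 → 6 (B)
= RGB(155, 33, 6)


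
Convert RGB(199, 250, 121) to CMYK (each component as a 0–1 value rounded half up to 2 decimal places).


R'=199/255≈0.7804, G'=250/255≈0.9804, B'=121/255≈0.4745
K = 1 - max(R',G',B') = 1 - 250/255 = 5/255 = 0.01960… → 0.02
(1-R'-K)/(1-K) simplifies to (max-R)/max with max = 250:
C = (250-199)/250 = 51/250 = 0.204 → 0.20
M = (250-250)/250 = 0/250 = 0 → 0.00
Y = (250-121)/250 = 129/250 = 0.516 → 0.52
= CMYK(0.20, 0.00, 0.52, 0.02)


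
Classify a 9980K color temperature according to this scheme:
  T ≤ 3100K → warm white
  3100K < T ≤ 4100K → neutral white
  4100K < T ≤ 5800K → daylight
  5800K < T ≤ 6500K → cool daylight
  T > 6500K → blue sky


Temperature: 9980K
9980K > 6500K → blue sky
Classification: blue sky


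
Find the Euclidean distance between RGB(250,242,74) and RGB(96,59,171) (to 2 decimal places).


d = √[(R₁-R₂)² + (G₁-G₂)² + (B₁-B₂)²]
d = √[(250-96)² + (242-59)² + (74-171)²]
d = √[23716 + 33489 + 9409]
d = √66614
d ≈ 258.10


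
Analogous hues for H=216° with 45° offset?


Base hue: 216°
Left analog: (216 - 45) mod 360 = 171°
Right analog: (216 + 45) mod 360 = 261°
Analogous hues = 171° and 261°


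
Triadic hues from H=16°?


Triadic: equally spaced at 120° intervals
H1 = 16°
H2 = (16 + 120) mod 360 = 136°
H3 = (16 + 240) mod 360 = 256°
Triadic = 16°, 136°, 256°


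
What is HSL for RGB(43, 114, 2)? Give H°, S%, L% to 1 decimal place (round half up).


Normalize: R'=43/255≈0.1686, G'=114/255≈0.4471, B'=2/255≈0.0078
Max=114/255, Min=2/255, Δ=Max-Min=112/255
L = (Max+Min)/2 = (114+2)/510 = 116/510 = 0.22745… → L = 22.7%
L ≤ 0.5 → S = Δ/(Max+Min) = 112/(114+2) = 112/116 = 0.96551… → S = 96.6%
(the 1/255 factors cancel in S and H, so raw channel differences can be used)
Max is G' → H = 60 × ((B-R)/Δ + 2) = 60 × ((2-43)/112 + 2)
  -41/112 + 2 = -0.3660… + 2 = 1.6339…
  H = 60 × 1.6339… = 98.035…° → H = 98.0°
= HSL(98.0°, 96.6%, 22.7%)


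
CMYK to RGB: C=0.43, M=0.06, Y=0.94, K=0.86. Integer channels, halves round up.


R = 255 × (1-C) × (1-K) = 255 × 0.57 × 0.14 = 20.349 → 20
G = 255 × (1-M) × (1-K) = 255 × 0.94 × 0.14 = 33.558 → 34
B = 255 × (1-Y) × (1-K) = 255 × 0.06 × 0.14 = 2.142 → 2
= RGB(20, 34, 2)


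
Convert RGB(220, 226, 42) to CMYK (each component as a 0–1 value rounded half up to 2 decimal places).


R'=220/255≈0.8627, G'=226/255≈0.8863, B'=42/255≈0.1647
K = 1 - max(R',G',B') = 1 - 226/255 = 29/255 = 0.11372… → 0.11
(1-R'-K)/(1-K) simplifies to (max-R)/max with max = 226:
C = (226-220)/226 = 6/226 = 0.02654… → 0.03
M = (226-226)/226 = 0/226 = 0 → 0.00
Y = (226-42)/226 = 184/226 = 0.81415… → 0.81
= CMYK(0.03, 0.00, 0.81, 0.11)


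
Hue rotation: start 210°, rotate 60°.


New hue = (H + rotation) mod 360
New hue = (210 + 60) mod 360
= 270 mod 360
= 270°


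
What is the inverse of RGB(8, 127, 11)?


Invert: (255-R, 255-G, 255-B)
R: 255-8 = 247
G: 255-127 = 128
B: 255-11 = 244
= RGB(247, 128, 244)


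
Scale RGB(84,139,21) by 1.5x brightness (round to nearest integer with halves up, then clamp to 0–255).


Multiply each channel by 1.5, round half up, clamp to [0, 255]
R: 84×1.5 = 126
G: 139×1.5 = 208.5 → round → 209
B: 21×1.5 = 31.5 → round → 32
= RGB(126, 209, 32)


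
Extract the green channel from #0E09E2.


Color: #0E09E2
R = 0E = 14
G = 09 = 9
B = E2 = 226
Green = 9


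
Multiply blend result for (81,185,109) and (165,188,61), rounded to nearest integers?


Multiply: C = A×B/255, rounded to nearest integer
R: 81×165/255 = 13365/255 ≈ 52.412 → 52
G: 185×188/255 = 34780/255 ≈ 136.392 → 136
B: 109×61/255 = 6649/255 ≈ 26.075 → 26
= RGB(52, 136, 26)


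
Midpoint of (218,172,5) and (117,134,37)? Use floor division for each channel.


Midpoint: each channel = ⌊(C₁+C₂)/2⌋
R: ⌊(218+117)/2⌋ = 167
G: ⌊(172+134)/2⌋ = 153
B: ⌊(5+37)/2⌋ = 21
= RGB(167, 153, 21)


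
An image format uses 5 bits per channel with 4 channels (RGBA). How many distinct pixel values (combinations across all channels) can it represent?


Total bits = 5 bits/channel × 4 channels = 20 bits
Distinct pixel values = 2^20
= 1,048,576 pixel values


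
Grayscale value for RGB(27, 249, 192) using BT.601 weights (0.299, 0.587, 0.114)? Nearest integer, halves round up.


Gray = 0.299×R + 0.587×G + 0.114×B
Gray = 0.299×27 + 0.587×249 + 0.114×192
Gray = 8.073 + 146.163 + 21.888
Gray = 176.124 → round half up → 176
Gray = 176


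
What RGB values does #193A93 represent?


19 → 25 (R)
3A → 58 (G)
93 → 147 (B)
= RGB(25, 58, 147)


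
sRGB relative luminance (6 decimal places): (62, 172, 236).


Linearize each channel (sRGB transfer function): c = v/255; c_lin = c/12.92 if c ≤ 0.04045, else ((c+0.055)/1.055)^2.4
  R: 62/255 ≈ 0.243137 > 0.04045 → ((0.243137+0.055)/1.055)^2.4 ≈ 0.048172
  G: 172/255 ≈ 0.674510 > 0.04045 → ((0.674510+0.055)/1.055)^2.4 ≈ 0.412543
  B: 236/255 ≈ 0.925490 > 0.04045 → ((0.925490+0.055)/1.055)^2.4 ≈ 0.838799
R_lin = 0.048172, G_lin = 0.412543, B_lin = 0.838799
L = 0.2126×R + 0.7152×G + 0.0722×B
L = 0.2126×0.048172 + 0.7152×0.412543 + 0.0722×0.838799
L ≈ 0.365853


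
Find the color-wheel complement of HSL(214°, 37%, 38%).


Complement = opposite side of color wheel = hue + 180°
H' = (214 + 180) mod 360 = 34°
S and L unchanged.
= HSL(34°, 37%, 38%)


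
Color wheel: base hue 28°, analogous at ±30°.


Base hue: 28°
Left analog: (28 - 30) mod 360 = 358°
Right analog: (28 + 30) mod 360 = 58°
Analogous hues = 358° and 58°


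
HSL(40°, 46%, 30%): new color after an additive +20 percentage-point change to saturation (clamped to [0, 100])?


Original S = 46%
Adjustment = +20 percentage points
New S = 46 + (20) = 66
Clamp to [0, 100] → 66
= HSL(40°, 66%, 30%)


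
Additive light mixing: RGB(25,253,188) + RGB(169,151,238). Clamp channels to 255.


Additive: each channel = min(255, C₁+C₂)
R: 25+169 = 194 → 194
G: 253+151 = 404 → 255
B: 188+238 = 426 → 255
= RGB(194, 255, 255)


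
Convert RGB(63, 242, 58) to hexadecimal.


R = 63 → 3F (hex)
G = 242 → F2 (hex)
B = 58 → 3A (hex)
Hex = #3FF23A


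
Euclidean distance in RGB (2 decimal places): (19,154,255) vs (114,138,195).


d = √[(R₁-R₂)² + (G₁-G₂)² + (B₁-B₂)²]
d = √[(19-114)² + (154-138)² + (255-195)²]
d = √[9025 + 256 + 3600]
d = √12881
d ≈ 113.49


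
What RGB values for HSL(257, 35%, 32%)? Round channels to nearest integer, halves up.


H=257°, S=0.35, L=0.32
C = (1-|2L-1|)×S = (1-|-0.36|)×0.35 = 0.224
H' = H/60 = 257/60 ≈ 4.2833; X = C×(1-|H' mod 2 - 1|) ≈ 0.0635
m = L - C/2 = 0.32 - 0.112 = 0.208
Sector ⌊H'⌋ = 4 → (R',G',B') = (≈0.0635, 0.0, 0.224)
RGB = ((R'+m)×255, (G'+m)×255, (B'+m)×255) = (69.224, 53.04, 110.16)
Round half up → RGB(69, 53, 110)


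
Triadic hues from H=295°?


Triadic: equally spaced at 120° intervals
H1 = 295°
H2 = (295 + 120) mod 360 = 55°
H3 = (295 + 240) mod 360 = 175°
Triadic = 295°, 55°, 175°


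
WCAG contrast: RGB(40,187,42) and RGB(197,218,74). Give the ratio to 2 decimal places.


Linearize each sRGB channel c=v/255: c/12.92 if c ≤ 0.04045 else ((c+0.055)/1.055)^2.4
L = 0.2126×R_lin + 0.7152×G_lin + 0.0722×B_lin
Color 1 (40,187,42):
  R=40: 40/255≈0.1569 > 0.04045 → ((0.1569+0.055)/1.055)^2.4 ≈ 0.02122
  G=187: 187/255≈0.7333 > 0.04045 → ((0.7333+0.055)/1.055)^2.4 ≈ 0.49693
  B=42: 42/255≈0.1647 > 0.04045 → ((0.1647+0.055)/1.055)^2.4 ≈ 0.02315
  L1 = 0.2126×0.02122 + 0.7152×0.49693 + 0.0722×0.02315 ≈ 0.36159
Color 2 (197,218,74):
  R=197: 197/255≈0.7725 > 0.04045 → ((0.7725+0.055)/1.055)^2.4 ≈ 0.55834
  G=218: 218/255≈0.8549 > 0.04045 → ((0.8549+0.055)/1.055)^2.4 ≈ 0.70110
  B=74: 74/255≈0.2902 > 0.04045 → ((0.2902+0.055)/1.055)^2.4 ≈ 0.06848
  L2 = 0.2126×0.55834 + 0.7152×0.70110 + 0.0722×0.06848 ≈ 0.62508
Lighter = 0.62508, Darker = 0.36159
Ratio = (L_lighter + 0.05) / (L_darker + 0.05)
Ratio = (0.62508 + 0.05) / (0.36159 + 0.05) = 0.67508 / 0.41159 ≈ 1.6402
Ratio ≈ 1.64:1


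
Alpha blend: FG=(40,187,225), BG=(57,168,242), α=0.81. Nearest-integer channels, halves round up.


C = α×F + (1-α)×B, with 1-α = 0.19
R: 0.81×40 + 0.19×57 = 32.40 + 10.83 = 43.23 → 43
G: 0.81×187 + 0.19×168 = 151.47 + 31.92 = 183.39 → 183
B: 0.81×225 + 0.19×242 = 182.25 + 45.98 = 228.23 → 228
= RGB(43, 183, 228)


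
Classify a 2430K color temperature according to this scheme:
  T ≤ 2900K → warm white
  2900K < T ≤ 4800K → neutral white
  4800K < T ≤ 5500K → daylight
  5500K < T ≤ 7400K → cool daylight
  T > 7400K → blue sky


Temperature: 2430K
2430K ≤ 2900K → warm white
Classification: warm white


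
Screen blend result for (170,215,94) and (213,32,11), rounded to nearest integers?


Screen: C = 255 - (255-A)×(255-B)/255, rounded to nearest integer
R: 255 - (255-170)×(255-213)/255 = 255 - 3570/255 ≈ 255 - 14.000 = 241.000 → 241
G: 255 - (255-215)×(255-32)/255 = 255 - 8920/255 ≈ 255 - 34.980 = 220.020 → 220
B: 255 - (255-94)×(255-11)/255 = 255 - 39284/255 ≈ 255 - 154.055 = 100.945 → 101
= RGB(241, 220, 101)


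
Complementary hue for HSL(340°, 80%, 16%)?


Complement = opposite side of color wheel = hue + 180°
H' = (340 + 180) mod 360 = 160°
S and L unchanged.
= HSL(160°, 80%, 16%)


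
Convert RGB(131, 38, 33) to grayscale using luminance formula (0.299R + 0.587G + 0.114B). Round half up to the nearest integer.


Gray = 0.299×R + 0.587×G + 0.114×B
Gray = 0.299×131 + 0.587×38 + 0.114×33
Gray = 39.169 + 22.306 + 3.762
Gray = 65.237 → round half up → 65
Gray = 65
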